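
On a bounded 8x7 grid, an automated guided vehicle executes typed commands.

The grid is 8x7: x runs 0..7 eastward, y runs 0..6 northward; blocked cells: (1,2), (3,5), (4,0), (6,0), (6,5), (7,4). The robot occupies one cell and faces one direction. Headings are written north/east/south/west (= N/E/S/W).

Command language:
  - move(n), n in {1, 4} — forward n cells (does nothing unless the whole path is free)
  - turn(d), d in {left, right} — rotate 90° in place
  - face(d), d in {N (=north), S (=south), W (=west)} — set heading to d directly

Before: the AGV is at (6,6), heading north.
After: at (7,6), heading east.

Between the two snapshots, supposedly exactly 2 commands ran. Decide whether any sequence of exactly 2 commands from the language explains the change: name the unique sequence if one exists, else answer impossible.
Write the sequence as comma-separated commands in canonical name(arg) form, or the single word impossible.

turn(right), move(1)

key: cell and facing (now E) both changed — the 2 commands mix motion and turning
initial: at (6,6), heading north
t=1 turn(right) ⇒ at (6,6), heading east
t=2 move(1) ⇒ at (7,6), heading east
no rival 2-sequence matches.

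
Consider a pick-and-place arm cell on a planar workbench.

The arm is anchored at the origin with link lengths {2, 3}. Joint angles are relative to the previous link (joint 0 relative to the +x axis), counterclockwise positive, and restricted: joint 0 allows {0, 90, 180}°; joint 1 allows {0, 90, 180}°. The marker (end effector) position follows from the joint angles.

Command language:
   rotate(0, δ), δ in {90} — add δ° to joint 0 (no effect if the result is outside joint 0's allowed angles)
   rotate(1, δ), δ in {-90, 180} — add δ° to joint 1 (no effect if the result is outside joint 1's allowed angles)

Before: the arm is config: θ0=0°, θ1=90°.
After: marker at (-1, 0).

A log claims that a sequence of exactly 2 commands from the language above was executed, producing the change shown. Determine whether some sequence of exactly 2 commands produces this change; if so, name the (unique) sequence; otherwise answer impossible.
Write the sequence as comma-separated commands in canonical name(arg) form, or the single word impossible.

key: order matters: swapping rotate(1, -90) and rotate(1, 180) lands elsewhere
start: config: θ0=0°, θ1=90°
[1] after rotate(1, -90): config: θ0=0°, θ1=0°
[2] after rotate(1, 180): config: θ0=0°, θ1=180°
all 9 alternatives checked — unique.

rotate(1, -90), rotate(1, 180)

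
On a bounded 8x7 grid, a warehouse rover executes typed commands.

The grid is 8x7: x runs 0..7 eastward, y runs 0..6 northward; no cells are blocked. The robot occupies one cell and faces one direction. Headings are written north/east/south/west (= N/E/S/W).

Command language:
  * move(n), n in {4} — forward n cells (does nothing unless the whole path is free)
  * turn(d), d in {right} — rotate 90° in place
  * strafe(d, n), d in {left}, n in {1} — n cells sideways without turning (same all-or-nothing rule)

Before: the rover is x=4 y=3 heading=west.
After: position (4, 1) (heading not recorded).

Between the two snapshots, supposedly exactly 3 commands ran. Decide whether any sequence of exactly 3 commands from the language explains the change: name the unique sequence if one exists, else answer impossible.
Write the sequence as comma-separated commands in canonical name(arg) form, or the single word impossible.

key: order matters: swapping strafe(left, 1) and turn(right) lands elsewhere
begin: x=4 y=3 heading=west
1. strafe(left, 1) → x=4 y=2 heading=west
2. strafe(left, 1) → x=4 y=1 heading=west
3. turn(right) → x=4 y=1 heading=north
no rival 3-sequence matches.

strafe(left, 1), strafe(left, 1), turn(right)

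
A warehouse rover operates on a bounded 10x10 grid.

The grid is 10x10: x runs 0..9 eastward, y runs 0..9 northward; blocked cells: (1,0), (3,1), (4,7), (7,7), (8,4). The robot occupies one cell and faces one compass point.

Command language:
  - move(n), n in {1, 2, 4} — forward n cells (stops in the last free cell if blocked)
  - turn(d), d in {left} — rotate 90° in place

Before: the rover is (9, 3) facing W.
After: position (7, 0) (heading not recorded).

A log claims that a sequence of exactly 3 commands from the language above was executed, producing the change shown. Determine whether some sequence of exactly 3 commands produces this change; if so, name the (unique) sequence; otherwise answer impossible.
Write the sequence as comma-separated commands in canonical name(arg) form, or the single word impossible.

key: order matters: swapping move(2) and move(4) lands elsewhere
begin: (9, 3) facing W
1. move(2) → (7, 3) facing W
2. turn(left) → (7, 3) facing S
3. move(4) → (7, 0) facing S
no other 3-command option fits: unique.

move(2), turn(left), move(4)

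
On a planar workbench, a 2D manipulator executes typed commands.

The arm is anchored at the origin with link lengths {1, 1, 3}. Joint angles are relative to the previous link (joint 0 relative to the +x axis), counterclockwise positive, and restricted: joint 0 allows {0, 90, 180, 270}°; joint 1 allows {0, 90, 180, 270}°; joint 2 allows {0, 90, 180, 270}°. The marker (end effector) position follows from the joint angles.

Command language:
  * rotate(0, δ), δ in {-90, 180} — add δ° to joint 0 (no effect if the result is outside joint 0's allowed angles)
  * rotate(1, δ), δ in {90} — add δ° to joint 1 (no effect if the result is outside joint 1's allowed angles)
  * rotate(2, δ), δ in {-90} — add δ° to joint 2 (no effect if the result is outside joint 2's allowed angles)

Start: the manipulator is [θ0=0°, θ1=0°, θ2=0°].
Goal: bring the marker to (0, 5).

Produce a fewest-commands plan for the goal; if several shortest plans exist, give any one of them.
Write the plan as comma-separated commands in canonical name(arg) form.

start: [θ0=0°, θ1=0°, θ2=0°]
[1] after rotate(0, -90): [θ0=270°, θ1=0°, θ2=0°]
[2] after rotate(0, 180): [θ0=90°, θ1=0°, θ2=0°]
minimal: 2 command(s), checked below 2.

rotate(0, -90), rotate(0, 180)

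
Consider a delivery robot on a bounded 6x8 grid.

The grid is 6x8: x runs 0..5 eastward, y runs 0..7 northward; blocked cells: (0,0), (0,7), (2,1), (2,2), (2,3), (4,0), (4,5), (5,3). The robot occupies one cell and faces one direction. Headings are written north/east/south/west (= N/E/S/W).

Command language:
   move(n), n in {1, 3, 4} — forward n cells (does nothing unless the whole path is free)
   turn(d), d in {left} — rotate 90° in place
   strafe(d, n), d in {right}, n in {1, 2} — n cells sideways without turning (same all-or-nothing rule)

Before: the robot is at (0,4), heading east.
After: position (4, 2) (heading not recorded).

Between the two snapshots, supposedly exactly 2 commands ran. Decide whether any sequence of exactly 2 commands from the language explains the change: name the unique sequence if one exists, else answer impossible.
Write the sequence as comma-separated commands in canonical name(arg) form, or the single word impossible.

key: running strafe(right, 2) before move(4) would end elsewhere — order is forced
begin: at (0,4), heading east
[1] after move(4): at (4,4), heading east
[2] after strafe(right, 2): at (4,2), heading east
all 36 alternatives checked — unique.

move(4), strafe(right, 2)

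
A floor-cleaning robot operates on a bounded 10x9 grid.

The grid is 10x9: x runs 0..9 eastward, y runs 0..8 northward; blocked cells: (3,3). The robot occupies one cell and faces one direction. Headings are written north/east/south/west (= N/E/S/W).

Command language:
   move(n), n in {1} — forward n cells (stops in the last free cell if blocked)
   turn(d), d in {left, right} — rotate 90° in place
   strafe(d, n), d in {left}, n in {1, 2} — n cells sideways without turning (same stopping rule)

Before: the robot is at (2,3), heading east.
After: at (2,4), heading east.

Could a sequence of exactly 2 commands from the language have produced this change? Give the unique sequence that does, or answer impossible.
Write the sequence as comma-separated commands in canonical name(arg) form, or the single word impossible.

move(1), strafe(left, 1)

key: move(1) is stopped early by the blocked cell at (3,3)
start: at (2,3), heading east
step 1 (move(1)): at (2,3), heading east
step 2 (strafe(left, 1)): at (2,4), heading east
uniquely the one of 25 2-step routes that fits.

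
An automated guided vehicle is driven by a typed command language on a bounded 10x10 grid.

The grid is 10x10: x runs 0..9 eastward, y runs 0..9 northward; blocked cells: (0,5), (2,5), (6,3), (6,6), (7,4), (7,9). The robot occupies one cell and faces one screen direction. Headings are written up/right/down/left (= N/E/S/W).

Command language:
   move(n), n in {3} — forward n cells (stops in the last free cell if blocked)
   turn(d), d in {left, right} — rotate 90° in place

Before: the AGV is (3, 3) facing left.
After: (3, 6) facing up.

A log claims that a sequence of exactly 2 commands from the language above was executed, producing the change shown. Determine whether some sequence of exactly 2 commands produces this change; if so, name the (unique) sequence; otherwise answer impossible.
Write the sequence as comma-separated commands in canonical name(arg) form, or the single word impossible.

key: cell and facing (now N) both changed — the 2 commands mix motion and turning
initial: (3, 3) facing left
t=1 turn(right) ⇒ (3, 3) facing up
t=2 move(3) ⇒ (3, 6) facing up
all 9 alternatives checked — unique.

turn(right), move(3)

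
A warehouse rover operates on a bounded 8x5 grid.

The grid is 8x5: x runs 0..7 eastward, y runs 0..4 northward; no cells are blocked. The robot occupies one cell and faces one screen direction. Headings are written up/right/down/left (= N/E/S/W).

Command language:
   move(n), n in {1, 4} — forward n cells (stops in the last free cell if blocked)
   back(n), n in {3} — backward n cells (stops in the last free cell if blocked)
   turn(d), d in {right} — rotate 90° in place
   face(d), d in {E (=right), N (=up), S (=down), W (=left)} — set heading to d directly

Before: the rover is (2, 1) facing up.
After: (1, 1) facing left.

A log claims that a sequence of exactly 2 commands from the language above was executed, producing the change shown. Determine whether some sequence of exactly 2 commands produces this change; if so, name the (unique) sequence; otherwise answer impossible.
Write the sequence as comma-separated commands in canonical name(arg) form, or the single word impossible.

key: position moved to (1,1) AND the heading swung to W — translation plus rotation needed
begin: (2, 1) facing up
t=1 face(W) ⇒ (2, 1) facing left
t=2 move(1) ⇒ (1, 1) facing left
all 64 alternatives checked — unique.

face(W), move(1)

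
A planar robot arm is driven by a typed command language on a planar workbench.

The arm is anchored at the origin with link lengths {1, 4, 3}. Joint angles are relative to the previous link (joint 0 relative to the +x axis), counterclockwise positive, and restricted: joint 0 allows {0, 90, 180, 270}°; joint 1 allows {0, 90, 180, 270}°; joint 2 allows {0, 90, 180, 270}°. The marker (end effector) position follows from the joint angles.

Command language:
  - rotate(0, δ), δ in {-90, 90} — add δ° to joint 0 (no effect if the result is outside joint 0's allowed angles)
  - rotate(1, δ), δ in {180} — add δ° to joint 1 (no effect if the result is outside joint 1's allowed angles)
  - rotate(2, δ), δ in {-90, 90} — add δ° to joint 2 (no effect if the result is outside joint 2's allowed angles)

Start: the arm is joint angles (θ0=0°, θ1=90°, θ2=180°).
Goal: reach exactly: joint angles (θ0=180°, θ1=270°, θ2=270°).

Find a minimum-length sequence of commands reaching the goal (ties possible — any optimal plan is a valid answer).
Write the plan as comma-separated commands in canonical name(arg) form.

start: joint angles (θ0=0°, θ1=90°, θ2=180°)
1. rotate(1, 180) → joint angles (θ0=0°, θ1=270°, θ2=180°)
2. rotate(0, 90) → joint angles (θ0=90°, θ1=270°, θ2=180°)
3. rotate(0, 90) → joint angles (θ0=180°, θ1=270°, θ2=180°)
4. rotate(2, 90) → joint angles (θ0=180°, θ1=270°, θ2=270°)
nothing shorter than 4 reaches the goal.

rotate(1, 180), rotate(0, 90), rotate(0, 90), rotate(2, 90)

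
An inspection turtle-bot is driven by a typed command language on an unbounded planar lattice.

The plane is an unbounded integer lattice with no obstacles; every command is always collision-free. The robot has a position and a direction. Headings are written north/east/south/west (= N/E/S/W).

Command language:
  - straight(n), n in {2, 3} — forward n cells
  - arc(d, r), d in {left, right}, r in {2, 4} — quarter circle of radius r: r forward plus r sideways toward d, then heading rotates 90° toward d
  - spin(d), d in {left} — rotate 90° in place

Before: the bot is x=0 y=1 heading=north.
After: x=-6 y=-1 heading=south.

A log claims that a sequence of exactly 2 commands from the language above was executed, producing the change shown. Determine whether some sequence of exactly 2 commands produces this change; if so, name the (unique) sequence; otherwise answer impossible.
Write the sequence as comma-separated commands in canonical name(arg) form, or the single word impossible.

key: running arc(left, 4) before arc(left, 2) would end elsewhere — order is forced
initial: x=0 y=1 heading=north
[1] after arc(left, 2): x=-2 y=3 heading=west
[2] after arc(left, 4): x=-6 y=-1 heading=south
uniquely the one of 49 2-step routes that fits.

arc(left, 2), arc(left, 4)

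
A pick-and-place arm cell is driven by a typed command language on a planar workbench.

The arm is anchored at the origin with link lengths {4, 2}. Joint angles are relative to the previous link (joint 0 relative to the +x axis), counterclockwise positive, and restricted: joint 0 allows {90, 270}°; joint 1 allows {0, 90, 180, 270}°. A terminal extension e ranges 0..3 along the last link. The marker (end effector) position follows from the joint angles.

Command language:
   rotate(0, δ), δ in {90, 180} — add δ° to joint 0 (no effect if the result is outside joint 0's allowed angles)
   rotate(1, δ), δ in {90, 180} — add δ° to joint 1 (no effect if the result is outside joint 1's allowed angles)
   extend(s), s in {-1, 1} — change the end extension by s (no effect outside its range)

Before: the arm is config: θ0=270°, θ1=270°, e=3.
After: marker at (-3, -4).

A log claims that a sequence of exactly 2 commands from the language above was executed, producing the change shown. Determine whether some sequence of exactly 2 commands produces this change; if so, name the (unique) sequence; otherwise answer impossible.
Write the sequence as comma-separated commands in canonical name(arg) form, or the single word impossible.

extend(-1), extend(-1)

start: config: θ0=270°, θ1=270°, e=3
step 1 (extend(-1)): config: θ0=270°, θ1=270°, e=2
step 2 (extend(-1)): config: θ0=270°, θ1=270°, e=1
all 36 alternatives checked — unique.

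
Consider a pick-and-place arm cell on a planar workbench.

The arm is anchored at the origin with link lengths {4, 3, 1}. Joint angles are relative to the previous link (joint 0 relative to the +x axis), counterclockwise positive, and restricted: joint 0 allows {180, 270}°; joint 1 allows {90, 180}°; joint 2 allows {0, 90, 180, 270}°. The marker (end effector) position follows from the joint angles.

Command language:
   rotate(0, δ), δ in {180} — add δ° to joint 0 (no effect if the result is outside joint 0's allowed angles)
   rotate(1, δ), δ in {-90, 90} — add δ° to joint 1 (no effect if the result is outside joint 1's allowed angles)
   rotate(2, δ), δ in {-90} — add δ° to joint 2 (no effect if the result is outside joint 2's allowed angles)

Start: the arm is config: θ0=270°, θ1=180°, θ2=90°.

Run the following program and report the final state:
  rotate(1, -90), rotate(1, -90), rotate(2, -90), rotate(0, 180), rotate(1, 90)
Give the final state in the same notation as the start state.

config: θ0=270°, θ1=180°, θ2=0°

t0: config: θ0=270°, θ1=180°, θ2=90°
1. rotate(1, -90) → config: θ0=270°, θ1=90°, θ2=90°
2. rotate(1, -90) → config: θ0=270°, θ1=90°, θ2=90°
3. rotate(2, -90) → config: θ0=270°, θ1=90°, θ2=0°
4. rotate(0, 180) → config: θ0=270°, θ1=90°, θ2=0°
5. rotate(1, 90) → config: θ0=270°, θ1=180°, θ2=0°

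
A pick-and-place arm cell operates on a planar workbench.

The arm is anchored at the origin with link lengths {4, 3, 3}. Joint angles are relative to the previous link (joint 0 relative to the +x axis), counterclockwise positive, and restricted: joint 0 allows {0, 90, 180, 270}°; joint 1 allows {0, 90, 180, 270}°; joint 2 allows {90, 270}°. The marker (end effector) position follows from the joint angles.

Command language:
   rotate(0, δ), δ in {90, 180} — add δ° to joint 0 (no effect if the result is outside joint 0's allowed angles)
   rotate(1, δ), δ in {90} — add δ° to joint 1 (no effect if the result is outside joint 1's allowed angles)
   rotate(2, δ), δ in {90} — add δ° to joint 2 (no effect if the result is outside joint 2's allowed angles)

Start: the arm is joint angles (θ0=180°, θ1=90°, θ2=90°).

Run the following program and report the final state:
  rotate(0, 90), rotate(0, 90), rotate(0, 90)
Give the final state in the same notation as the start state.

joint angles (θ0=90°, θ1=90°, θ2=90°)

start: joint angles (θ0=180°, θ1=90°, θ2=90°)
[1] after rotate(0, 90): joint angles (θ0=270°, θ1=90°, θ2=90°)
[2] after rotate(0, 90): joint angles (θ0=0°, θ1=90°, θ2=90°)
[3] after rotate(0, 90): joint angles (θ0=90°, θ1=90°, θ2=90°)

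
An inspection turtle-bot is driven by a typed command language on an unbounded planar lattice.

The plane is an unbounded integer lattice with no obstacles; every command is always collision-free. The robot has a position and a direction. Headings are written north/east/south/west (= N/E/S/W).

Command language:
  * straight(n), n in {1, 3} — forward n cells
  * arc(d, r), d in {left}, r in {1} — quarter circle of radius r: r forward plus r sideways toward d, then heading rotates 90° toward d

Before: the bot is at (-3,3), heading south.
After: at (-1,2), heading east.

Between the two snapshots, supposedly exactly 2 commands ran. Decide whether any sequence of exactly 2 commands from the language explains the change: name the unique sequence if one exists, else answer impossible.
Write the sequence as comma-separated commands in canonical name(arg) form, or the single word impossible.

key: order matters: swapping arc(left, 1) and straight(1) lands elsewhere
start: at (-3,3), heading south
1. arc(left, 1) → at (-2,2), heading east
2. straight(1) → at (-1,2), heading east
uniquely the one of 9 2-step routes that fits.

arc(left, 1), straight(1)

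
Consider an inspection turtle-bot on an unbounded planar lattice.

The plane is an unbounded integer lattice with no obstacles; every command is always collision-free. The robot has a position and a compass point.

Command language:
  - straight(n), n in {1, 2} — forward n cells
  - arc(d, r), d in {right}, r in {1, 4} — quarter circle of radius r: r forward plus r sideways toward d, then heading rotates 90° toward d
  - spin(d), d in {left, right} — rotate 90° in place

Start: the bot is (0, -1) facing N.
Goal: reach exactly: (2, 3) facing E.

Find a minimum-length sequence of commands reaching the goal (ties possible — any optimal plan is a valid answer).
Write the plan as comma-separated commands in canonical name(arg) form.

spin(left), straight(2), spin(right), arc(right, 4)

initial: (0, -1) facing N
[1] after spin(left): (0, -1) facing W
[2] after straight(2): (-2, -1) facing W
[3] after spin(right): (-2, -1) facing N
[4] after arc(right, 4): (2, 3) facing E
shorter routes all fall short; 4 is best.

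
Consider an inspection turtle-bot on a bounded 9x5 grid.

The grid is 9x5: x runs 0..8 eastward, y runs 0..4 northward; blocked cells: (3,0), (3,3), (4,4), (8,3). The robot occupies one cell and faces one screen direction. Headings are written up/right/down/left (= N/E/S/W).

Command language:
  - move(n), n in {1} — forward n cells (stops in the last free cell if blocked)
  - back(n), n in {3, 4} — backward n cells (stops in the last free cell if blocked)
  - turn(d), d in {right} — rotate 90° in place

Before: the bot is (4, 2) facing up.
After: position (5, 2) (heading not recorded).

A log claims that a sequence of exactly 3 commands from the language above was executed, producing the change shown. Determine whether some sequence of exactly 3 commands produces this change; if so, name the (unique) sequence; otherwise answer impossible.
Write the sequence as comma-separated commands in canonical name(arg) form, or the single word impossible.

initial: (4, 2) facing up
step 1 (turn(right)): (4, 2) facing right
step 2 (move(1)): (5, 2) facing right
step 3 (turn(right)): (5, 2) facing down
no rival 3-sequence matches.

turn(right), move(1), turn(right)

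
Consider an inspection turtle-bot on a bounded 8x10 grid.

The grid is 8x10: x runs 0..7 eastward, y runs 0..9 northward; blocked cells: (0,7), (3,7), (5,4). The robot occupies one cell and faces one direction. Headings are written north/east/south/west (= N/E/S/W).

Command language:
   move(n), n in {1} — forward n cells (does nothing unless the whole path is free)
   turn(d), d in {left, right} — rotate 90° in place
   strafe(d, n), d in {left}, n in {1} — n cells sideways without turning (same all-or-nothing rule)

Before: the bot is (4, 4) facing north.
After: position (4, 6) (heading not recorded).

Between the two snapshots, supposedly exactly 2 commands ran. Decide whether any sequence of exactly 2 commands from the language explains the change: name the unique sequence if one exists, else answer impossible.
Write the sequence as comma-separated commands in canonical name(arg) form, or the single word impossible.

move(1), move(1)

t0: (4, 4) facing north
t=1 move(1) ⇒ (4, 5) facing north
t=2 move(1) ⇒ (4, 6) facing north
no other 2-command option fits: unique.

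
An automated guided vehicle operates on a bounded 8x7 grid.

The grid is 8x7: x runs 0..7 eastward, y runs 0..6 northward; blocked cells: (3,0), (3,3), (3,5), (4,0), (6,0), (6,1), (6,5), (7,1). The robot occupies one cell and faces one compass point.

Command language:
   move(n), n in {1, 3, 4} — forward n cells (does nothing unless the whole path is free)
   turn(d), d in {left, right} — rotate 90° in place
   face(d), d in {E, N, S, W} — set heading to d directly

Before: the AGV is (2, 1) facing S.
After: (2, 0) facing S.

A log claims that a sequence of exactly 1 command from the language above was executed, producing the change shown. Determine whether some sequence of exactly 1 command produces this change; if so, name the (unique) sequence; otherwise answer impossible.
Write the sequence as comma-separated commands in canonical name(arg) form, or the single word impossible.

key: heading stays S — the single command does not turn
begin: (2, 1) facing S
t=1 move(1) ⇒ (2, 0) facing S
no other 1-command option fits: unique.

move(1)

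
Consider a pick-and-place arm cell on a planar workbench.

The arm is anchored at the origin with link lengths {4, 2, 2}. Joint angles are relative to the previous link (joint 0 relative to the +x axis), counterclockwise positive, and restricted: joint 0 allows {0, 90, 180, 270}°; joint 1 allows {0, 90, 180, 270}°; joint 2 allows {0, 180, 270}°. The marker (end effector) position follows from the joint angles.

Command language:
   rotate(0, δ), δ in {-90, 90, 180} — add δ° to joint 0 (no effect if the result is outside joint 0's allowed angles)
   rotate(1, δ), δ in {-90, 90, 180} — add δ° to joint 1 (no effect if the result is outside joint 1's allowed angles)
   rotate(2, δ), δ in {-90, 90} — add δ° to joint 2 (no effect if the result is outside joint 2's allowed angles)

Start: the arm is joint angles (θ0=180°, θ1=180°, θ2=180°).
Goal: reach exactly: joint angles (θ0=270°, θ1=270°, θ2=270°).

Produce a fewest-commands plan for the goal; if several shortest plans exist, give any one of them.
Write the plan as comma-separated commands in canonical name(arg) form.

from: joint angles (θ0=180°, θ1=180°, θ2=180°)
step 1 (rotate(2, 90)): joint angles (θ0=180°, θ1=180°, θ2=270°)
step 2 (rotate(1, 90)): joint angles (θ0=180°, θ1=270°, θ2=270°)
step 3 (rotate(0, 90)): joint angles (θ0=270°, θ1=270°, θ2=270°)
no 2-step plan works, so 3 is optimal.

rotate(2, 90), rotate(1, 90), rotate(0, 90)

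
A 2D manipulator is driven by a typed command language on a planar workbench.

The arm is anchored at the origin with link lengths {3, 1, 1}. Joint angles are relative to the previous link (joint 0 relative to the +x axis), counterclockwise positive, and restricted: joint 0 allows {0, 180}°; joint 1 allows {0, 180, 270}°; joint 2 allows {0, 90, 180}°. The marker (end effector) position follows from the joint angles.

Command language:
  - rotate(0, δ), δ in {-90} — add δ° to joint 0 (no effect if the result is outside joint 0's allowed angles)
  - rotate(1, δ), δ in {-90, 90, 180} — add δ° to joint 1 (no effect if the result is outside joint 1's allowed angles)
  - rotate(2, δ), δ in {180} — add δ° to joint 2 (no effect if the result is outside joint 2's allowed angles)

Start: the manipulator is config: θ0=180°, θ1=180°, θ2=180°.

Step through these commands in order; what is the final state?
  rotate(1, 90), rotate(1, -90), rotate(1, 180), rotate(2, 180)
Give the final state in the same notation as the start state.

initial: config: θ0=180°, θ1=180°, θ2=180°
1. rotate(1, 90) → config: θ0=180°, θ1=270°, θ2=180°
2. rotate(1, -90) → config: θ0=180°, θ1=180°, θ2=180°
3. rotate(1, 180) → config: θ0=180°, θ1=0°, θ2=180°
4. rotate(2, 180) → config: θ0=180°, θ1=0°, θ2=0°

config: θ0=180°, θ1=0°, θ2=0°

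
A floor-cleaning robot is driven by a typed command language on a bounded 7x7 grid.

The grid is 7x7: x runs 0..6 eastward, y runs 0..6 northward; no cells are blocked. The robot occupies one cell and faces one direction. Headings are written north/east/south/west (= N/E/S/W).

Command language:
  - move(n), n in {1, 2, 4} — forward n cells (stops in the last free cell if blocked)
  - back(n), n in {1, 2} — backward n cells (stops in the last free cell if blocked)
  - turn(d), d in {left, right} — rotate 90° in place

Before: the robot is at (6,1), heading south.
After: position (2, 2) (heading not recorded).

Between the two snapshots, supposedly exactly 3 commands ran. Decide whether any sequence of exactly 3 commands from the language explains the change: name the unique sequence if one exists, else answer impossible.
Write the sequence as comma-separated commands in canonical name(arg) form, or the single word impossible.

key: running move(4) before back(1) would end elsewhere — order is forced
initial: at (6,1), heading south
1. back(1) → at (6,2), heading south
2. turn(right) → at (6,2), heading west
3. move(4) → at (2,2), heading west
all 343 alternatives checked — unique.

back(1), turn(right), move(4)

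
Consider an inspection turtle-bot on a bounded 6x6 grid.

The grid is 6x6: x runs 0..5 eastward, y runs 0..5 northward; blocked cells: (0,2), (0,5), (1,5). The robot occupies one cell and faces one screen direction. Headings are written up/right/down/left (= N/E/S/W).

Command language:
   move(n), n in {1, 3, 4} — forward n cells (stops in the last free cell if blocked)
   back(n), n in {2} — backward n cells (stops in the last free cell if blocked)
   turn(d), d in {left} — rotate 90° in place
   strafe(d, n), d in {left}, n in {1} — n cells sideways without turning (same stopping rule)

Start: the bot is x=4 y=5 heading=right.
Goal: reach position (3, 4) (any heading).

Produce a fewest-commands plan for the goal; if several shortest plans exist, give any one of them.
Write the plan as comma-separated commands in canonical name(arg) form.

start: x=4 y=5 heading=right
step 1 (turn(left)): x=4 y=5 heading=up
step 2 (strafe(left, 1)): x=3 y=5 heading=up
step 3 (back(2)): x=3 y=3 heading=up
step 4 (move(1)): x=3 y=4 heading=up
no 3-step plan works, so 4 is optimal.

turn(left), strafe(left, 1), back(2), move(1)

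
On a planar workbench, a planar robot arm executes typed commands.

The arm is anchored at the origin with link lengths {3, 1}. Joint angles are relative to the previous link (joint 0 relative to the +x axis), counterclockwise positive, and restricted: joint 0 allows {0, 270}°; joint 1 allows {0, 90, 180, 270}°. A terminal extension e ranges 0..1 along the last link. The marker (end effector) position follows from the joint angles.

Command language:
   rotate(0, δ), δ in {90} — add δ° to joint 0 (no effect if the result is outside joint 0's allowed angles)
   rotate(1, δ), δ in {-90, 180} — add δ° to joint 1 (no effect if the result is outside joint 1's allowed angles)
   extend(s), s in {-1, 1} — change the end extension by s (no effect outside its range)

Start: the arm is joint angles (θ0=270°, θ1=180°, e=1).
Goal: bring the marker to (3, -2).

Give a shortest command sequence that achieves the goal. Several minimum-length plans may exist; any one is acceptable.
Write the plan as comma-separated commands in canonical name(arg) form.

from: joint angles (θ0=270°, θ1=180°, e=1)
1. rotate(0, 90) → joint angles (θ0=0°, θ1=180°, e=1)
2. rotate(1, 180) → joint angles (θ0=0°, θ1=0°, e=1)
3. rotate(1, -90) → joint angles (θ0=0°, θ1=270°, e=1)
minimal: 3 command(s), checked below 3.

rotate(0, 90), rotate(1, 180), rotate(1, -90)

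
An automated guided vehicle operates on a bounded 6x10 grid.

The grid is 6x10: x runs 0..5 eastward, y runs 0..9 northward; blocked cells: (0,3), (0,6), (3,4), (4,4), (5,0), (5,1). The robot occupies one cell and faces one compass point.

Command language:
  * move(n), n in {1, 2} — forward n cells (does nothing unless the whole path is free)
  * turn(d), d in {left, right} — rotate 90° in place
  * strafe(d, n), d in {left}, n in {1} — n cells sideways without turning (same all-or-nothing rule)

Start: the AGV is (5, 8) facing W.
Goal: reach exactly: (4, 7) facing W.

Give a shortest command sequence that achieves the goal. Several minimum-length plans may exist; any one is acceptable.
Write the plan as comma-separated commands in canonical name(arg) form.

move(1), strafe(left, 1)

start: (5, 8) facing W
step 1 (move(1)): (4, 8) facing W
step 2 (strafe(left, 1)): (4, 7) facing W
nothing shorter than 2 reaches the goal.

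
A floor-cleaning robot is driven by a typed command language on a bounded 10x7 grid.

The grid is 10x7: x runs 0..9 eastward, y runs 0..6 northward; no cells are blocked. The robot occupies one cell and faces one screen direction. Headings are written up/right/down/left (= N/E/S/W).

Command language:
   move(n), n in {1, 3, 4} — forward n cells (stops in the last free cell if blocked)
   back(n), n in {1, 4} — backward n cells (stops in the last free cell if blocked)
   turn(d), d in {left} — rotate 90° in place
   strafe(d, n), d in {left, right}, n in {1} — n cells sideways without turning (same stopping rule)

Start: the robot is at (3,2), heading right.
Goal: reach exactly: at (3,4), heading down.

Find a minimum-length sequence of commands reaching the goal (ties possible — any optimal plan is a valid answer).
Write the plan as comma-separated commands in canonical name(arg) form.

strafe(right, 1), turn(left), move(3), turn(left), turn(left)

begin: at (3,2), heading right
1. strafe(right, 1) → at (3,1), heading right
2. turn(left) → at (3,1), heading up
3. move(3) → at (3,4), heading up
4. turn(left) → at (3,4), heading left
5. turn(left) → at (3,4), heading down
minimal: 5 command(s), checked below 5.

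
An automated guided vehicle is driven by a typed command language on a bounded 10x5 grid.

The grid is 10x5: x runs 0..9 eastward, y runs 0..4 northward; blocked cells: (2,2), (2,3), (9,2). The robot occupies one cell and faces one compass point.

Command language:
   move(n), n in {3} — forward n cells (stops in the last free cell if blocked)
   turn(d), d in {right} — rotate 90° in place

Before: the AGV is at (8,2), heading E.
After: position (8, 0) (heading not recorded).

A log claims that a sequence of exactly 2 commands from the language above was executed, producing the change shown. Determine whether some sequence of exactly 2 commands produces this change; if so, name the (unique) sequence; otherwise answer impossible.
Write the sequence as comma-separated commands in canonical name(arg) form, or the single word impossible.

key: running move(3) before turn(right) would end elsewhere — order is forced
begin: at (8,2), heading E
step 1 (turn(right)): at (8,2), heading S
step 2 (move(3)): at (8,0), heading S
no rival 2-sequence matches.

turn(right), move(3)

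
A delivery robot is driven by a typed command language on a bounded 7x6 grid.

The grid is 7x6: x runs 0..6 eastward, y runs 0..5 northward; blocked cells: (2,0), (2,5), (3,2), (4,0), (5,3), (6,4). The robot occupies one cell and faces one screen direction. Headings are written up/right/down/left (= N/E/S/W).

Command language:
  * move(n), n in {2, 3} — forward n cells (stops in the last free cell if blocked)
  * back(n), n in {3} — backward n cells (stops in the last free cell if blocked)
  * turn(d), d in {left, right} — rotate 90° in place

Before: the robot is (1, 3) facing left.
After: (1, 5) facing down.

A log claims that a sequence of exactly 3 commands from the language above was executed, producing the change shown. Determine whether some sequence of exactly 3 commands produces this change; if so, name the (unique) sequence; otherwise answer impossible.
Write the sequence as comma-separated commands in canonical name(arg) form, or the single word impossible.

key: running back(3) before turn(left) would end elsewhere — order is forced
initial: (1, 3) facing left
t=1 turn(left) ⇒ (1, 3) facing down
t=2 back(3) ⇒ (1, 5) facing down
t=3 back(3) ⇒ (1, 5) facing down
no rival 3-sequence matches.

turn(left), back(3), back(3)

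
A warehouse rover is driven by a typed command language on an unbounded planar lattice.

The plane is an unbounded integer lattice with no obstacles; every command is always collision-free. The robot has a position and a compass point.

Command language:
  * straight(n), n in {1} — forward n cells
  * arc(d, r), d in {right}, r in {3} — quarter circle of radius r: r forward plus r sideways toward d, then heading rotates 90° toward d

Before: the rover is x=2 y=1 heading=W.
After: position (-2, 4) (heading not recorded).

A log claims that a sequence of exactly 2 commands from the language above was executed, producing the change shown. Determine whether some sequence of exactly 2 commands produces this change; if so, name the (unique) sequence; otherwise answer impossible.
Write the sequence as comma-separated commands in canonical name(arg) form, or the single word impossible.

key: order matters: swapping straight(1) and arc(right, 3) lands elsewhere
initial: x=2 y=1 heading=W
t=1 straight(1) ⇒ x=1 y=1 heading=W
t=2 arc(right, 3) ⇒ x=-2 y=4 heading=N
no other 2-command option fits: unique.

straight(1), arc(right, 3)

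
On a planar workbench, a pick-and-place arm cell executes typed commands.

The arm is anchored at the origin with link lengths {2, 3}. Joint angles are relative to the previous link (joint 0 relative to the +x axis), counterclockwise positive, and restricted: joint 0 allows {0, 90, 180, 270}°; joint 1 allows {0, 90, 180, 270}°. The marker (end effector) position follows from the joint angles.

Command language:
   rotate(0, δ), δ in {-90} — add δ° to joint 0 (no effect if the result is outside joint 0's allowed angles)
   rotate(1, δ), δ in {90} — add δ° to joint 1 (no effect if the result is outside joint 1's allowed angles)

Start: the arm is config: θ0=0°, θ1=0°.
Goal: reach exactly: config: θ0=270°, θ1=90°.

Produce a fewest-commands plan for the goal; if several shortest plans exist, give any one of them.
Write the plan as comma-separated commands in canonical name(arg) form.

rotate(1, 90), rotate(0, -90)

initial: config: θ0=0°, θ1=0°
1. rotate(1, 90) → config: θ0=0°, θ1=90°
2. rotate(0, -90) → config: θ0=270°, θ1=90°
nothing shorter than 2 reaches the goal.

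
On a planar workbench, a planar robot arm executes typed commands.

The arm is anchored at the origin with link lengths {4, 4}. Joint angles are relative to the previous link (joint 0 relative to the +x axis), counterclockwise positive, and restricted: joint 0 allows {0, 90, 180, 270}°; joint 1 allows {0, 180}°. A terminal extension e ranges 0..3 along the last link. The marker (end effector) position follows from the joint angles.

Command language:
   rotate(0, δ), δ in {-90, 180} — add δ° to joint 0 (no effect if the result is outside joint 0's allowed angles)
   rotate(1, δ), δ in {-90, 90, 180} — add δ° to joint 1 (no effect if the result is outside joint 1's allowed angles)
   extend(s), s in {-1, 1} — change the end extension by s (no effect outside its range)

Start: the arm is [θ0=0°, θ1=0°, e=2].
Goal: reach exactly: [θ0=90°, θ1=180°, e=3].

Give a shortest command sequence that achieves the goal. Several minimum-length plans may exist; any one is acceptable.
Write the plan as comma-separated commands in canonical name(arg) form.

begin: [θ0=0°, θ1=0°, e=2]
t=1 extend(1) ⇒ [θ0=0°, θ1=0°, e=3]
t=2 rotate(0, -90) ⇒ [θ0=270°, θ1=0°, e=3]
t=3 rotate(0, 180) ⇒ [θ0=90°, θ1=0°, e=3]
t=4 rotate(1, 180) ⇒ [θ0=90°, θ1=180°, e=3]
minimal: 4 command(s), checked below 4.

extend(1), rotate(0, -90), rotate(0, 180), rotate(1, 180)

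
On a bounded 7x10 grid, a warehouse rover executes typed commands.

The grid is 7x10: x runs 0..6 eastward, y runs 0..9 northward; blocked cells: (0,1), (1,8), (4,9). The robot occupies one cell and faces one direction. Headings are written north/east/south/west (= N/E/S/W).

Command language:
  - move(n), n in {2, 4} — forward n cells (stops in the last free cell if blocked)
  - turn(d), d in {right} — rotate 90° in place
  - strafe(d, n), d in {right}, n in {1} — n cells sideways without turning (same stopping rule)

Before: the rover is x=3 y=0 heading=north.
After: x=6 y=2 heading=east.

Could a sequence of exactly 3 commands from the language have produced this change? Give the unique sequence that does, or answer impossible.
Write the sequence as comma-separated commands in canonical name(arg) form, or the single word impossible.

key: move(4) runs into the grid edge before its full distance
t0: x=3 y=0 heading=north
1. move(2) → x=3 y=2 heading=north
2. turn(right) → x=3 y=2 heading=east
3. move(4) → x=6 y=2 heading=east
all 64 alternatives checked — unique.

move(2), turn(right), move(4)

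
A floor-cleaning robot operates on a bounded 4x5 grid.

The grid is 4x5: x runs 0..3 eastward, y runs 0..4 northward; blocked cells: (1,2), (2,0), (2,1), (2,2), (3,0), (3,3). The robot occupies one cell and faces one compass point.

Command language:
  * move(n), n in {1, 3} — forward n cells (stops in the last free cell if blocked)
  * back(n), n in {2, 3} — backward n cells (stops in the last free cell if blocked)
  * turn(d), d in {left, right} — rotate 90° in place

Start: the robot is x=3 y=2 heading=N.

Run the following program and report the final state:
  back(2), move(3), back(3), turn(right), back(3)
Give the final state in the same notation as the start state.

x=3 y=1 heading=E

t0: x=3 y=2 heading=N
[1] after back(2): x=3 y=1 heading=N
[2] after move(3): x=3 y=2 heading=N
[3] after back(3): x=3 y=1 heading=N
[4] after turn(right): x=3 y=1 heading=E
[5] after back(3): x=3 y=1 heading=E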